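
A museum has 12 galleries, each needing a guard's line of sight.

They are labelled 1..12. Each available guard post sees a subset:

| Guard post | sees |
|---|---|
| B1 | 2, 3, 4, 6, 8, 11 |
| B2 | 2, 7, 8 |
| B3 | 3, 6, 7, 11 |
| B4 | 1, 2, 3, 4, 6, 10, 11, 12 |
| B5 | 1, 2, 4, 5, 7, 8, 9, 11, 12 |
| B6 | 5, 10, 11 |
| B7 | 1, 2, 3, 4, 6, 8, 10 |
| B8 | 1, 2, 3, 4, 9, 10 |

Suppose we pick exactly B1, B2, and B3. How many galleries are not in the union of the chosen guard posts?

5

Union of B1, B2, B3 = {2, 3, 4, 6, 7, 8, 11}.
Not covered: 1, 5, 9, 10, 12 — 5 galleries.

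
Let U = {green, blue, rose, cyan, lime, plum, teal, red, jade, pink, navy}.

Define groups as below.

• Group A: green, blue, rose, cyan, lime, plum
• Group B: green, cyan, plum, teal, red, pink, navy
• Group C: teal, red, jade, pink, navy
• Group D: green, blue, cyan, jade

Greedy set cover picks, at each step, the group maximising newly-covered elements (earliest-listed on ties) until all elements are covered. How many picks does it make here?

Greedy: pick B (covers 7 new) → pick A (covers 3 new) → pick C (covers 1 new). Total picks: 3.
(The true minimum cover uses only 2 groups, so greedy is not optimal here.)

3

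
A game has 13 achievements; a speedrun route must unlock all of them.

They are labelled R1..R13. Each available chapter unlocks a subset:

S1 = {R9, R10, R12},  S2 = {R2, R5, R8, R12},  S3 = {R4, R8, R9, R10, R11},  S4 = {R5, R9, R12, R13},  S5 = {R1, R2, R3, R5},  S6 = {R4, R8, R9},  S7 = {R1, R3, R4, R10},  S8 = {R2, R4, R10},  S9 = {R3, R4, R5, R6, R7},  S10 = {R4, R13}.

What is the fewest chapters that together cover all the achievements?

4

S3 and S4 and S5 and S9 together: S3 ∪ S4 ∪ S5 ∪ S9 = {R1, R2, R3, R4, R5, R6, R7, R8, R9, R10, R11, R12, R13} — every achievement is covered.
No 3 of the 10 chapters cover everything (all 120 combinations miss at least one achievement), so 4 is optimal.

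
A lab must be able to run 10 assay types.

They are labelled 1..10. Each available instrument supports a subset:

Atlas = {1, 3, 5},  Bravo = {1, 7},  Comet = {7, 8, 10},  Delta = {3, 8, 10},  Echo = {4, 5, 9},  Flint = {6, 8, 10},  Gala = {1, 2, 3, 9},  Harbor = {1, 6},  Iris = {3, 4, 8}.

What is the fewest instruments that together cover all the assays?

4

Comet and Echo and Gala and Harbor together: Comet ∪ Echo ∪ Gala ∪ Harbor = {1, 2, 3, 4, 5, 6, 7, 8, 9, 10} — every assay is covered.
No 3 of the 9 instruments cover everything (all 84 combinations miss at least one assay), so 4 is optimal.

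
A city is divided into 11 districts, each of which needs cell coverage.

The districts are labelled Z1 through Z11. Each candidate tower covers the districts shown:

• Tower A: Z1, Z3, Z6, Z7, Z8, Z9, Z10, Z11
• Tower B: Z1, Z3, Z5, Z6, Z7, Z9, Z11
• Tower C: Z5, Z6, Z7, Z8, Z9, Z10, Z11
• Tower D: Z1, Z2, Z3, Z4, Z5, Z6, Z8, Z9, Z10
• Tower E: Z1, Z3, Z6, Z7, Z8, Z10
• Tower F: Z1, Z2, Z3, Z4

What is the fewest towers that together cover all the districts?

2

Take {B, D}. Their union is {Z1, Z2, Z3, Z4, Z5, Z6, Z7, Z8, Z9, Z10, Z11}, which is all 11 districts.
No single tower has all 11 districts (the largest, D, has 9), so 2 is optimal.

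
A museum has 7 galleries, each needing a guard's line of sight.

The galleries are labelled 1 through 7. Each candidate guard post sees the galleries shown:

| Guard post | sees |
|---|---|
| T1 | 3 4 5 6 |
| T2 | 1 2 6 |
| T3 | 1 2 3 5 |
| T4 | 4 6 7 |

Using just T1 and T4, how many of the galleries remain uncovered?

Union of T1, T4 = {3, 4, 5, 6, 7}.
Not covered: 1, 2 — 2 galleries.

2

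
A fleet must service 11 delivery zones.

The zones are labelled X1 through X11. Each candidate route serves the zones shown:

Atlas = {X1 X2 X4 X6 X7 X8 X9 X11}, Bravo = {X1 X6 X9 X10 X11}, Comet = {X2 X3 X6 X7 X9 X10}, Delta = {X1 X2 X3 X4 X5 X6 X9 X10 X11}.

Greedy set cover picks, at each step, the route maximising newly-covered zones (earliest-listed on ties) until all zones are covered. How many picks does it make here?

Greedy: pick Delta (covers 9 new) → pick Atlas (covers 2 new). Total picks: 2.

2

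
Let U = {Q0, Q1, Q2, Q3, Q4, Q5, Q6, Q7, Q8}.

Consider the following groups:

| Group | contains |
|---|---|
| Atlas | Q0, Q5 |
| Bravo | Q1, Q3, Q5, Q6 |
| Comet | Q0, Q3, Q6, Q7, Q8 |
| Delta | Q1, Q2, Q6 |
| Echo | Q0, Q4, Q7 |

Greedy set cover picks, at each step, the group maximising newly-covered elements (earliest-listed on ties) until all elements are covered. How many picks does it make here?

Greedy: pick Comet (covers 5 new) → pick Bravo (covers 2 new) → pick Delta (covers 1 new) → pick Echo (covers 1 new). Total picks: 4.

4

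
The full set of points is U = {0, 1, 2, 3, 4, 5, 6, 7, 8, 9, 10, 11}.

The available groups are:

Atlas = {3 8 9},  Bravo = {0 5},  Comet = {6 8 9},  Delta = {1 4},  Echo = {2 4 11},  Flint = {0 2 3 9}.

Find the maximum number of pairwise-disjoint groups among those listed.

Atlas, Bravo, Delta are pairwise disjoint (Atlas={3,8,9}; Bravo={0,5}; Delta={1,4}).
Every remaining group overlaps one of these, and no 4 of the listed groups are pairwise disjoint, so 3 is the maximum.

3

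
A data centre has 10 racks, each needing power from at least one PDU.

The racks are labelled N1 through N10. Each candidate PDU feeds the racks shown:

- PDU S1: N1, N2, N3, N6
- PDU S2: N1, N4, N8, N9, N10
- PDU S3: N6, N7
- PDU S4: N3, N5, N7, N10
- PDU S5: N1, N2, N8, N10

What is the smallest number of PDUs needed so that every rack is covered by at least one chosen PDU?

3

Take {S1, S2, S4}. Their union is {N1, N2, N3, N4, N5, N6, N7, N8, N9, N10}, which is all 10 racks.
Only S2 contains N4, so S2 is forced; the remaining 5 racks need at least 2 more PDUs (each remaining PDU adds at most 3) — so at least 3 PDUs are needed, and 3 is optimal.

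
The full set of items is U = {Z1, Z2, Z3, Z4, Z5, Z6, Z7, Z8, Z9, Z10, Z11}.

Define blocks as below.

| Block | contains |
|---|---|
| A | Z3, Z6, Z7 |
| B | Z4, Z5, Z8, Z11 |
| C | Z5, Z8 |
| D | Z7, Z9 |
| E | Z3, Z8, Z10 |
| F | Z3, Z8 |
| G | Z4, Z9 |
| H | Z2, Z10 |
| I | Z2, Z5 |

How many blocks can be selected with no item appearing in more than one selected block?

A, C, G, H are pairwise disjoint (A={Z3,Z6,Z7}; C={Z5,Z8}; G={Z4,Z9}; H={Z2,Z10}).
Every remaining block overlaps one of these, and no 5 of the listed blocks are pairwise disjoint, so 4 is the maximum.

4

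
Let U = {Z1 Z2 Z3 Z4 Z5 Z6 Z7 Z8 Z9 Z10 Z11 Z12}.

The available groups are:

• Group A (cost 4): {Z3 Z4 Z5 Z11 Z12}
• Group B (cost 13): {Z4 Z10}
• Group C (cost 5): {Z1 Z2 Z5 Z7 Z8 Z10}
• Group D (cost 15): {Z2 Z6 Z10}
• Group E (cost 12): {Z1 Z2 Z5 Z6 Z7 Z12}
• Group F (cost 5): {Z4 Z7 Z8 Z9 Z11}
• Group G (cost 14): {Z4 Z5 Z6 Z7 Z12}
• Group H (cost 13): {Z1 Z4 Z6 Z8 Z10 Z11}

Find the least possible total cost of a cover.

26

A, C, E, F together cover every point (A ∪ C ∪ E ∪ F = {Z1, Z2, Z3, Z4, Z5, Z6, Z7, Z8, Z9, Z10, Z11, Z12}); total cost 4 + 5 + 12 + 5 = 26.
No covering selection has total cost below 26.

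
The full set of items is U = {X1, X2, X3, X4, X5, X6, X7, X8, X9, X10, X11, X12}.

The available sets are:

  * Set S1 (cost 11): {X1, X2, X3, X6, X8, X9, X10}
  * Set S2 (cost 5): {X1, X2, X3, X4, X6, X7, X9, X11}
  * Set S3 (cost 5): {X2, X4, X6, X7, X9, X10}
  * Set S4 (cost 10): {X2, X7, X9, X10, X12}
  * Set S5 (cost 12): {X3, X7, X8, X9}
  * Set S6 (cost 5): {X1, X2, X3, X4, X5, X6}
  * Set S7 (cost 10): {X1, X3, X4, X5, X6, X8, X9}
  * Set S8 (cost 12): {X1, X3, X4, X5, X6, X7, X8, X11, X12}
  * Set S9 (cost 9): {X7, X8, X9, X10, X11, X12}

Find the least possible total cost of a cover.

S6, S9 together cover every item (S6 ∪ S9 = {X1, X2, X3, X4, X5, X6, X7, X8, X9, X10, X11, X12}); total cost 5 + 9 = 14.
The greedy pick S2, S9, S6 costs 19; no covering selection beats 14.

14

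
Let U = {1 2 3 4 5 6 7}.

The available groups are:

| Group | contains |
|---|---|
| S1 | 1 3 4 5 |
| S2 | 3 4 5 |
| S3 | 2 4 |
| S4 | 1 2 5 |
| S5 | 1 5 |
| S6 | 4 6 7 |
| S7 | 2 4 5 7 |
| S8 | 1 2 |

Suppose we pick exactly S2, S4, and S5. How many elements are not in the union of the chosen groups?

Union of S2, S4, S5 = {1, 2, 3, 4, 5}.
Not covered: 6, 7 — 2 elements.

2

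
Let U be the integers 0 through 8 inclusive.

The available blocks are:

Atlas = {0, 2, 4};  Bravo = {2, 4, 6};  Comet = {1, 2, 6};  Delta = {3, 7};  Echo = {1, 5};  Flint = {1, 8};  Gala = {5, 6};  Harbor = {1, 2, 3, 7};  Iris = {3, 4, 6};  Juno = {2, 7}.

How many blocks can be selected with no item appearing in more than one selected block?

4

Atlas, Delta, Flint, Gala are pairwise disjoint (Atlas={0,2,4}; Delta={3,7}; Flint={1,8}; Gala={5,6}).
Every remaining block overlaps one of these, and no 5 of the listed blocks are pairwise disjoint, so 4 is the maximum.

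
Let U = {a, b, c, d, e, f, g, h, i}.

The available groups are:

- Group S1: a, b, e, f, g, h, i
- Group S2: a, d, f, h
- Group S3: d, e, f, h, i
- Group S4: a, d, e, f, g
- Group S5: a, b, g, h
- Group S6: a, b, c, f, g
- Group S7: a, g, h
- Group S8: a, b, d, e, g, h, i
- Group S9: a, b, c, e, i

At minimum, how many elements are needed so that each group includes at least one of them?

Take T = {a, d}. Each listed group contains at least one of these, so T is a hitting set of size 2.
No single element lies in every group, so at least 2 are needed and 2 is optimal.

2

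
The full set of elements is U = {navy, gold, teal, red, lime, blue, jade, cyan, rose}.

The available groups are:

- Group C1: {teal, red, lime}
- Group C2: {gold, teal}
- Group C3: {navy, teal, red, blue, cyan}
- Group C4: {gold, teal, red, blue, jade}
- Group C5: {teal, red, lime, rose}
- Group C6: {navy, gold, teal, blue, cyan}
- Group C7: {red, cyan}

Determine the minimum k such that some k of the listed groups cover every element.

3

C4 and C5 and C6 together: C4 ∪ C5 ∪ C6 = {navy, gold, teal, red, lime, blue, jade, cyan, rose} — every element is covered.
Only C4 contains jade, so C4 is forced; the remaining 4 elements need at least 2 more groups (each remaining group adds at most 2) — so at least 3 groups are needed, and 3 is optimal.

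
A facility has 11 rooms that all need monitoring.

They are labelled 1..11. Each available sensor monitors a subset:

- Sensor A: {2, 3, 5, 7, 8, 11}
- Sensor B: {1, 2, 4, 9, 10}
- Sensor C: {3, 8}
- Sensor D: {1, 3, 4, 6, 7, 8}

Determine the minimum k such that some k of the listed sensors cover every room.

Take {A, B, D}. Their union is {1, 2, 3, 4, 5, 6, 7, 8, 9, 10, 11}, which is all 11 rooms.
Only A contains 5, so A is forced; the remaining 5 rooms need at least 2 more sensors (each remaining sensor adds at most 4) — so at least 3 sensors are needed, and 3 is optimal.

3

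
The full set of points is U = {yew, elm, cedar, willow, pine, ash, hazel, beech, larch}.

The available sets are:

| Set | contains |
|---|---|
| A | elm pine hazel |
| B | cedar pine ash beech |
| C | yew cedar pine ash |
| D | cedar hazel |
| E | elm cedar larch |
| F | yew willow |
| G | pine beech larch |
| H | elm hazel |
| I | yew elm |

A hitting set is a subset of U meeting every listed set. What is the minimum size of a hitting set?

T = {yew, elm, pine, hazel} meets every set (each contains at least one member of T), and |T| = 4.
No choice of 3 points meets every set, so 4 is the minimum.

4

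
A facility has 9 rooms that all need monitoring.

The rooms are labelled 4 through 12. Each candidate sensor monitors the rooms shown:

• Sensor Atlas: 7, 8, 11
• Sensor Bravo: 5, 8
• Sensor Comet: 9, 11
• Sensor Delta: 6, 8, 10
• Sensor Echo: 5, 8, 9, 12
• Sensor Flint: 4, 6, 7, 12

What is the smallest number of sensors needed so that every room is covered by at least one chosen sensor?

Take {Comet, Delta, Echo, Flint}. Their union is {4, 5, 6, 7, 8, 9, 10, 11, 12}, which is all 9 rooms.
No 3 of the 6 sensors cover everything (all 20 combinations miss at least one room), so 4 is optimal.

4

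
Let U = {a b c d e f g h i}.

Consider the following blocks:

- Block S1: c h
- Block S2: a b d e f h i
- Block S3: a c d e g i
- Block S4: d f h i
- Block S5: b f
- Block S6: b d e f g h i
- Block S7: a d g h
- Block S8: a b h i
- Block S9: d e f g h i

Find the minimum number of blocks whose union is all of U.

2

Take {S2, S3}. Their union is {a, b, c, d, e, f, g, h, i}, which is all 9 elements.
No single block has all 9 elements (the largest, S2, has 7), so 2 is optimal.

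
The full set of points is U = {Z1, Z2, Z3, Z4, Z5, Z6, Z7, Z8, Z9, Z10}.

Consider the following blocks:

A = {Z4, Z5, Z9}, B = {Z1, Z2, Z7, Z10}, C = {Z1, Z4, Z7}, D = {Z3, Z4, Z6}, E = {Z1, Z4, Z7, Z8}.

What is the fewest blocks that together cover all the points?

Take {A, B, D, E}. Their union is {Z1, Z2, Z3, Z4, Z5, Z6, Z7, Z8, Z9, Z10}, which is all 10 points.
Only E contains Z8, so E is forced; the remaining 6 points need at least 3 more blocks (each remaining block adds at most 2) — so at least 4 blocks are needed, and 4 is optimal.

4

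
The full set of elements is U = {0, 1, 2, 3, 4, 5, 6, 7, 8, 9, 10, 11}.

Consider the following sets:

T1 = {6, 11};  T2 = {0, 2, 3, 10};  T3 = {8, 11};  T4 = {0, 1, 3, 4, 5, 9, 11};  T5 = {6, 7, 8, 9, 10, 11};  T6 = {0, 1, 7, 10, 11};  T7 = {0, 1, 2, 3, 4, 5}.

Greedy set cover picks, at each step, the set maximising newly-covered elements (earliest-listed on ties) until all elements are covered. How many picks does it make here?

3

Greedy: pick T4 (covers 7 new) → pick T5 (covers 4 new) → pick T2 (covers 1 new). Total picks: 3.
(The true minimum cover uses only 2 sets, so greedy is not optimal here.)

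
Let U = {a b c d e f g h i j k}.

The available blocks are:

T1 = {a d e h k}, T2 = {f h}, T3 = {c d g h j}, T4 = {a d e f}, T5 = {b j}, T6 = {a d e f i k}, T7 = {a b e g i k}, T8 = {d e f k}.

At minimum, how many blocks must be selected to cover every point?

Take {T2, T3, T7}. Their union is {a, b, c, d, e, f, g, h, i, j, k}, which is all 11 points.
Only T3 contains c, so T3 is forced; the remaining 6 points need at least 2 more blocks (each remaining block adds at most 5) — so at least 3 blocks are needed, and 3 is optimal.

3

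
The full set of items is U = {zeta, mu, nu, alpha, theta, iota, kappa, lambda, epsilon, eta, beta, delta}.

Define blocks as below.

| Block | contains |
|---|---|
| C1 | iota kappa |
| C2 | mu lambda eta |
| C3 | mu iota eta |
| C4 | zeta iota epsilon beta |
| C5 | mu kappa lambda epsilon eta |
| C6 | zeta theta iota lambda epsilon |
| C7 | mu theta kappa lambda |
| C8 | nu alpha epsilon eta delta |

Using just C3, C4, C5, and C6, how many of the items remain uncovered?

3

Union of C3, C4, C5, C6 = {zeta, mu, theta, iota, kappa, lambda, epsilon, eta, beta}.
Not covered: nu, alpha, delta — 3 items.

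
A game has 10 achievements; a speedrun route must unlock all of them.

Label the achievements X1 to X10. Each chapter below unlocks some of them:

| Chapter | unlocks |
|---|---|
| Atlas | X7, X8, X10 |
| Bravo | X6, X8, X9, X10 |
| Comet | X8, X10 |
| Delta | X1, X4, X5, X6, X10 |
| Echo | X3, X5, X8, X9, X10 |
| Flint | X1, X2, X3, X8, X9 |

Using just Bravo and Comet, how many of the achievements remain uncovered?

6

Union of Bravo, Comet = {X6, X8, X9, X10}.
Not covered: X1, X2, X3, X4, X5, X7 — 6 achievements.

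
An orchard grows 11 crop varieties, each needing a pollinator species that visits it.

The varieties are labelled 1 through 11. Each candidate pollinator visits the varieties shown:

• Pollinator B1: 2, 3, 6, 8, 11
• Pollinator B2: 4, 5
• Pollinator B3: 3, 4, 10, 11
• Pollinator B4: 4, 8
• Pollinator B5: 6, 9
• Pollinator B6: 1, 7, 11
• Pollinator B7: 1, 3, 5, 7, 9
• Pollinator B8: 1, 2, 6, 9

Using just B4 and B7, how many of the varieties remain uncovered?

Union of B4, B7 = {1, 3, 4, 5, 7, 8, 9}.
Not covered: 2, 6, 10, 11 — 4 varieties.

4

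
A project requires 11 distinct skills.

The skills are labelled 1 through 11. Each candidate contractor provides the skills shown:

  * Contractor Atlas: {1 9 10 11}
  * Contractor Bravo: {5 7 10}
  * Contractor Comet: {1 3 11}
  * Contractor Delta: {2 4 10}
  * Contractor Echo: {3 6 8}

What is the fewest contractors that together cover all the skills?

Atlas and Bravo and Delta and Echo together: Atlas ∪ Bravo ∪ Delta ∪ Echo = {1, 2, 3, 4, 5, 6, 7, 8, 9, 10, 11} — every skill is covered.
Only Delta contains 2, so Delta is forced; the remaining 8 skills need at least 3 more contractors (each remaining contractor adds at most 3) — so at least 4 contractors are needed, and 4 is optimal.

4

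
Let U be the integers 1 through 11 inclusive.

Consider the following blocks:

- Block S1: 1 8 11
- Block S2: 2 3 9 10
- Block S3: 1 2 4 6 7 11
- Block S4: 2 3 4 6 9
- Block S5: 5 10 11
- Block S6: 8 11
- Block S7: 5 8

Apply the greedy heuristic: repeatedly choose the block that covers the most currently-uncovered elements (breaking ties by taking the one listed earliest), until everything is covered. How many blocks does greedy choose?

3

Greedy: pick S3 (covers 6 new) → pick S2 (covers 3 new) → pick S7 (covers 2 new). Total picks: 3.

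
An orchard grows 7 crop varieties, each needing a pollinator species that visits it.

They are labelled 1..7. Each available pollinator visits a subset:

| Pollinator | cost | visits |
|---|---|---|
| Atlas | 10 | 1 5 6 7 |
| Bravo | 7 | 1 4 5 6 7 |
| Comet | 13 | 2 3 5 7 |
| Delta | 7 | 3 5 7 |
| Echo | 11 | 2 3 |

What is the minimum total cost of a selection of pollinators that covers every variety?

18

Bravo, Echo together cover every variety (Bravo ∪ Echo = {1, 2, 3, 4, 5, 6, 7}); total cost 7 + 11 = 18.
No covering selection has total cost below 18.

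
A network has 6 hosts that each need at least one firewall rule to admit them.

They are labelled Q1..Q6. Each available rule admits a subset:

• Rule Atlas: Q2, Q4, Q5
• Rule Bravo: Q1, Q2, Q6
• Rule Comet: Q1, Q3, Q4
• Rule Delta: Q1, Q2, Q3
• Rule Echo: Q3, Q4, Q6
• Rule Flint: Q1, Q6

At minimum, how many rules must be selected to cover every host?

Atlas and Bravo and Comet together: Atlas ∪ Bravo ∪ Comet = {Q1, Q2, Q3, Q4, Q5, Q6} — every host is covered.
Only Atlas contains Q5, so Atlas is forced; the remaining 3 hosts need at least 2 more rules (each remaining rule adds at most 2) — so at least 3 rules are needed, and 3 is optimal.

3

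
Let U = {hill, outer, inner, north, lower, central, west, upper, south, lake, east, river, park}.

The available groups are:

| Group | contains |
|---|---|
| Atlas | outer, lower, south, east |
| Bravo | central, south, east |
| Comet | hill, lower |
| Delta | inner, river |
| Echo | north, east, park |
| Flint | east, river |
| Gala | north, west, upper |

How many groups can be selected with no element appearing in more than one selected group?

Bravo, Comet, Delta, Gala are pairwise disjoint (Bravo={central,south,east}; Comet={hill,lower}; Delta={inner,river}; Gala={north,west,upper}).
Every remaining group overlaps one of these, and no 5 of the listed groups are pairwise disjoint, so 4 is the maximum.

4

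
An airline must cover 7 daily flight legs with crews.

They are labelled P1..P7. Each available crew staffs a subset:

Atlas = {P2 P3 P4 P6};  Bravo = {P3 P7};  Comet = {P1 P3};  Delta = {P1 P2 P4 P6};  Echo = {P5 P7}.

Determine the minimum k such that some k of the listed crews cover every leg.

3

Take {Comet, Delta, Echo}. Their union is {P1, P2, P3, P4, P5, P6, P7}, which is all 7 legs.
Only Echo contains P5, so Echo is forced; the remaining 5 legs need at least 2 more crews (each remaining crew adds at most 4) — so at least 3 crews are needed, and 3 is optimal.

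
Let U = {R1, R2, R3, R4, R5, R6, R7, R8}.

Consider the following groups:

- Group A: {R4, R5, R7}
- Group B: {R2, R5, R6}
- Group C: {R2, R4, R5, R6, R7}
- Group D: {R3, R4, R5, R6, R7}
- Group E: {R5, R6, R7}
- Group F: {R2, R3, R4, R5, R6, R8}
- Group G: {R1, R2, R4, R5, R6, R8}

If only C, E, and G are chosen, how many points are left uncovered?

Union of C, E, G = {R1, R2, R4, R5, R6, R7, R8}.
Not covered: R3 — 1 point.

1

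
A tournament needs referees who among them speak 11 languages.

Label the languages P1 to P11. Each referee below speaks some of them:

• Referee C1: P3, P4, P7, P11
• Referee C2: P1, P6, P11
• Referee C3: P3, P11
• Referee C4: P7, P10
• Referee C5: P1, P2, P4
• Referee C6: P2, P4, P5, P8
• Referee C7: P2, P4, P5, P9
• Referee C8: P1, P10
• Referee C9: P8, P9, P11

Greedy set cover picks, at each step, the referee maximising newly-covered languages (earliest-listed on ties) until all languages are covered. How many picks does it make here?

5

Greedy: pick C1 (covers 4 new) → pick C6 (covers 3 new) → pick C2 (covers 2 new) → pick C4 (covers 1 new) → pick C7 (covers 1 new). Total picks: 5.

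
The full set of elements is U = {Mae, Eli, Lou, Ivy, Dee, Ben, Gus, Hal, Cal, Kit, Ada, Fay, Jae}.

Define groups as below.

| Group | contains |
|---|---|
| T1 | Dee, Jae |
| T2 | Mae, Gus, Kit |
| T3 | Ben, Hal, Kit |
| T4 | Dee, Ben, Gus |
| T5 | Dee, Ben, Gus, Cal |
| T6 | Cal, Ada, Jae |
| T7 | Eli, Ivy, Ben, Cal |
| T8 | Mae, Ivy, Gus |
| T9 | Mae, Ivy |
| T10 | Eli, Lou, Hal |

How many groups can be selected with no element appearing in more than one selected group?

T4, T6, T9, T10 are pairwise disjoint (T4={Dee,Ben,Gus}; T6={Cal,Ada,Jae}; T9={Mae,Ivy}; T10={Eli,Lou,Hal}).
Every remaining group overlaps one of these, and no 5 of the listed groups are pairwise disjoint, so 4 is the maximum.

4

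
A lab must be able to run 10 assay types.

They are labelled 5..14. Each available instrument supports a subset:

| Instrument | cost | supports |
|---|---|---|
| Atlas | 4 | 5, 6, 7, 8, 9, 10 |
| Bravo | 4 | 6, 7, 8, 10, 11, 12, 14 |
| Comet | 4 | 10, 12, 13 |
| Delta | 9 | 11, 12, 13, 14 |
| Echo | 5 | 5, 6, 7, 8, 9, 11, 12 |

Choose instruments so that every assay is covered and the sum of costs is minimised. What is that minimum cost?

Atlas, Bravo, Comet together cover every assay (Atlas ∪ Bravo ∪ Comet = {5, 6, 7, 8, 9, 10, 11, 12, 13, 14}); total cost 4 + 4 + 4 = 12.
No covering selection has total cost below 12.

12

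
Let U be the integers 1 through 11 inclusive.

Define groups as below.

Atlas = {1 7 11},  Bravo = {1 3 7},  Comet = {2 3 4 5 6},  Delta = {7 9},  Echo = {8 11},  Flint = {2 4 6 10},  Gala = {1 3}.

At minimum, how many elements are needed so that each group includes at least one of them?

H = {1, 2, 9, 11} meets every group (each contains at least one member of H), and |H| = 4.
The groups Delta, Echo, Flint, Gala are pairwise disjoint, so any hitting set needs a separate element for each — at least 4. Hence 4 is optimal.

4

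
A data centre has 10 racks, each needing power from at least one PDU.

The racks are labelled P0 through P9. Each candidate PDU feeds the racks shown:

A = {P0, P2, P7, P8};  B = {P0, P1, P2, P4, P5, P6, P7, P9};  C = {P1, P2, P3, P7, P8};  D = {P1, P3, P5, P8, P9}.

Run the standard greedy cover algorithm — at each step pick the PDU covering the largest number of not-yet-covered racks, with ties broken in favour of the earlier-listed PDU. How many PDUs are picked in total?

Greedy: pick B (covers 8 new) → pick C (covers 2 new). Total picks: 2.

2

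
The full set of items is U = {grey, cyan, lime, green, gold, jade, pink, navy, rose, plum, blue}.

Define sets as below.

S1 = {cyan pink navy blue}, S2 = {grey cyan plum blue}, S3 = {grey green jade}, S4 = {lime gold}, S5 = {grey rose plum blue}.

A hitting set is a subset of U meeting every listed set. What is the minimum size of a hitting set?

3

H = {grey, lime, navy} meets every set (each contains at least one member of H), and |H| = 3.
The sets S1, S3, S4 are pairwise disjoint, so any hitting set needs a separate item for each — at least 3. Hence 3 is optimal.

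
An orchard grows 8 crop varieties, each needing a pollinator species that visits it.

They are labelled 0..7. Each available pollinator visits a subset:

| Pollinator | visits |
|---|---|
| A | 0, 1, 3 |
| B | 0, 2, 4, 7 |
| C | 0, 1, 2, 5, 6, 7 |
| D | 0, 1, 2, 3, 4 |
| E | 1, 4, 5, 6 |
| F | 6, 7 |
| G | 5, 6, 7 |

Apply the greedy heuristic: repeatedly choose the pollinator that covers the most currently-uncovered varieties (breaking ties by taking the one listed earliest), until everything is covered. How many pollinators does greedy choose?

2

Greedy: pick C (covers 6 new) → pick D (covers 2 new). Total picks: 2.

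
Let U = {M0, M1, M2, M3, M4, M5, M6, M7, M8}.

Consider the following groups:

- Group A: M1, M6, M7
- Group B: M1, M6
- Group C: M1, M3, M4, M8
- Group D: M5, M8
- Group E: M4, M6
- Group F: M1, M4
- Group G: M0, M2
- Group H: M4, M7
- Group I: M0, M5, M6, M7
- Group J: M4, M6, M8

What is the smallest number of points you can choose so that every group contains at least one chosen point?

4

T = {M0, M1, M4, M5} meets every group (each contains at least one member of T), and |T| = 4.
The groups B, D, G, H are pairwise disjoint, so any hitting set needs a separate point for each — at least 4. Hence 4 is optimal.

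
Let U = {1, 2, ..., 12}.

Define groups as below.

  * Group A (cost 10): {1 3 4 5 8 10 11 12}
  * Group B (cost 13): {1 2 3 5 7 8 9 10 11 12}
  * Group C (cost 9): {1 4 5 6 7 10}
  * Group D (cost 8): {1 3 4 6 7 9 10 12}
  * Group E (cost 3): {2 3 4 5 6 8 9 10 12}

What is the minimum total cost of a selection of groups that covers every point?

16

B, E together cover every point (B ∪ E = {1, 2, 3, 4, 5, 6, 7, 8, 9, 10, 11, 12}); total cost 13 + 3 = 16.
The greedy pick E, D, A costs 21; no covering selection beats 16.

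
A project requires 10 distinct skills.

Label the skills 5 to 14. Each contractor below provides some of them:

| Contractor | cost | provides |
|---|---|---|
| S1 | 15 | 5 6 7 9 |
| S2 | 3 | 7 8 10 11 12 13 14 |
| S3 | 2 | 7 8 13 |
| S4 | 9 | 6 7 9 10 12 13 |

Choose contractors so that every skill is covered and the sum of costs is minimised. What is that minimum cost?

S1, S2 together cover every skill (S1 ∪ S2 = {5, 6, 7, 8, 9, 10, 11, 12, 13, 14}); total cost 15 + 3 = 18.
The greedy pick S2, S4, S1 costs 27; no covering selection beats 18.

18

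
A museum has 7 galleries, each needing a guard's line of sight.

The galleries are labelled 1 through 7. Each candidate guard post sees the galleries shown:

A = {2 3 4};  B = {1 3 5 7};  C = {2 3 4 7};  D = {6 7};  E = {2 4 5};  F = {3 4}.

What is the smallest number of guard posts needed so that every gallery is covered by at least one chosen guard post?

Take {B, D, E}. Their union is {1, 2, 3, 4, 5, 6, 7}, which is all 7 galleries.
Only B contains 1, so B is forced; the remaining 3 galleries need at least 2 more guard posts (each remaining guard post adds at most 2) — so at least 3 guard posts are needed, and 3 is optimal.

3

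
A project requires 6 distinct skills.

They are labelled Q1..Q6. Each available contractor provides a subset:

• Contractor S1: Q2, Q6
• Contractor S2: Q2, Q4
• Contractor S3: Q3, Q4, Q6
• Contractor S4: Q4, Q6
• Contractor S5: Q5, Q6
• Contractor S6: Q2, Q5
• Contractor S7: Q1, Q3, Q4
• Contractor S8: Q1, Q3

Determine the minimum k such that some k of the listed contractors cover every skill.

3

Take {S3, S6, S7}. Their union is {Q1, Q2, Q3, Q4, Q5, Q6}, which is all 6 skills.
No 2 of the 8 contractors cover everything (all 28 combinations miss at least one skill), so 3 is optimal.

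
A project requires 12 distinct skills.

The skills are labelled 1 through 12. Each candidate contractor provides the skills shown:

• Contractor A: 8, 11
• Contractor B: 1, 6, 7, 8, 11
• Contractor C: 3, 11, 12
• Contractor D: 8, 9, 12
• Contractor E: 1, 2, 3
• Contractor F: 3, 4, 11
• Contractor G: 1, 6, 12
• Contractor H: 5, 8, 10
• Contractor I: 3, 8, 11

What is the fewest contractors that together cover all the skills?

B and D and E and F and H together: B ∪ D ∪ E ∪ F ∪ H = {1, 2, 3, 4, 5, 6, 7, 8, 9, 10, 11, 12} — every skill is covered.
Only B contains 7, so B is forced; the remaining 7 skills need at least 4 more contractors (each remaining contractor adds at most 2) — so at least 5 contractors are needed, and 5 is optimal.

5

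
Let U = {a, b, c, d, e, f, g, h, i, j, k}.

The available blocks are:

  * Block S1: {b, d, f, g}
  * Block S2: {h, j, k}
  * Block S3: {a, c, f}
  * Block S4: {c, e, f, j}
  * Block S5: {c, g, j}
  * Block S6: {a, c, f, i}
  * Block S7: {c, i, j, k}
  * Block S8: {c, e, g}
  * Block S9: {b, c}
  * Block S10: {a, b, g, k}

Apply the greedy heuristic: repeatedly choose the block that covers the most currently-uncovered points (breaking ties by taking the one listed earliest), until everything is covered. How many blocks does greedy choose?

5

Greedy: pick S1 (covers 4 new) → pick S7 (covers 4 new) → pick S2 (covers 1 new) → pick S3 (covers 1 new) → pick S4 (covers 1 new). Total picks: 5.
(The true minimum cover uses only 4 blocks, so greedy is not optimal here.)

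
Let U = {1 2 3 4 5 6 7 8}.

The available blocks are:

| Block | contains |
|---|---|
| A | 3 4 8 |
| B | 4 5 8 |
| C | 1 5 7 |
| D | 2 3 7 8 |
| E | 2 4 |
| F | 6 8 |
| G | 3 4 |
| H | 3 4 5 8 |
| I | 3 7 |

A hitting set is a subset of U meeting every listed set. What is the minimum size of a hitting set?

The 3 items {4, 6, 7} hit every block.
The blocks E, F, I are pairwise disjoint, so any hitting set needs a separate item for each — at least 3. Hence 3 is optimal.

3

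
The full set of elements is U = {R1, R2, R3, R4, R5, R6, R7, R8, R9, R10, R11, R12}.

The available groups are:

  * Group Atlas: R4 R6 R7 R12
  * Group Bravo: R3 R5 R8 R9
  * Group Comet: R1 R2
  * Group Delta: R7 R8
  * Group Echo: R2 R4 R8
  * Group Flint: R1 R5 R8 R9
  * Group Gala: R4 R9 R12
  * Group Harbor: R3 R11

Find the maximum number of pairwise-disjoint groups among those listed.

4

Comet, Delta, Gala, Harbor are pairwise disjoint (Comet={R1,R2}; Delta={R7,R8}; Gala={R4,R9,R12}; Harbor={R3,R11}).
Every remaining group overlaps one of these, and no 5 of the listed groups are pairwise disjoint, so 4 is the maximum.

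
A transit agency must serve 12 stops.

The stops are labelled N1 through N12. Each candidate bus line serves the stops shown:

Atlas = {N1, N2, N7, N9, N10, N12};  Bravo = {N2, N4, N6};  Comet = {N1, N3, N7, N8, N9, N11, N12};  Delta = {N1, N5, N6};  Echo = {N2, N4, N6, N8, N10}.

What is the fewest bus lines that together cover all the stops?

3

Comet and Delta and Echo together: Comet ∪ Delta ∪ Echo = {N1, N2, N3, N4, N5, N6, N7, N8, N9, N10, N11, N12} — every stop is covered.
Only Comet contains N3, so Comet is forced; the remaining 5 stops need at least 2 more bus lines (each remaining bus line adds at most 4) — so at least 3 bus lines are needed, and 3 is optimal.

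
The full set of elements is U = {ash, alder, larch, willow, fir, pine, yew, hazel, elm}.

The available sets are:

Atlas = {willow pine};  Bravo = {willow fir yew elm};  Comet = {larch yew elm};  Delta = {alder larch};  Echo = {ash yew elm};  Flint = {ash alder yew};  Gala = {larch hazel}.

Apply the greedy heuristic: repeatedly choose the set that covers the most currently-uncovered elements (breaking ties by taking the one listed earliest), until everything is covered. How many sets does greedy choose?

Greedy: pick Bravo (covers 4 new) → pick Delta (covers 2 new) → pick Atlas (covers 1 new) → pick Echo (covers 1 new) → pick Gala (covers 1 new). Total picks: 5.
(The true minimum cover uses only 4 sets, so greedy is not optimal here.)

5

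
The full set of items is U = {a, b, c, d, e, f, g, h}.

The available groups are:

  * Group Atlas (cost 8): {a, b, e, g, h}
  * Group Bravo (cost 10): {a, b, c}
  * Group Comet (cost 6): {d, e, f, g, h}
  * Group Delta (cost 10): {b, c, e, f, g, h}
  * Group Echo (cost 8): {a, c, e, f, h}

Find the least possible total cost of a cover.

16

Bravo, Comet together cover every item (Bravo ∪ Comet = {a, b, c, d, e, f, g, h}); total cost 10 + 6 = 16.
No covering selection has total cost below 16.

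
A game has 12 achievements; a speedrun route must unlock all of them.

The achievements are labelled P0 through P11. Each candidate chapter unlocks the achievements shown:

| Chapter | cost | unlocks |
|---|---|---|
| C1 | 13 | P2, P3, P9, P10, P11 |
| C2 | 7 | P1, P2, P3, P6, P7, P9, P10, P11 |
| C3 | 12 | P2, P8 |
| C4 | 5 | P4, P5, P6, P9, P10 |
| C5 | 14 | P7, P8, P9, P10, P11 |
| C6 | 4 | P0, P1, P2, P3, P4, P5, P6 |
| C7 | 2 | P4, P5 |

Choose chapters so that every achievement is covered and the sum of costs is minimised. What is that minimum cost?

C5, C6 together cover every achievement (C5 ∪ C6 = {P0, P1, P2, P3, P4, P5, P6, P7, P8, P9, P10, P11}); total cost 14 + 4 = 18.
The greedy pick C6, C2, C3 costs 23; no covering selection beats 18.

18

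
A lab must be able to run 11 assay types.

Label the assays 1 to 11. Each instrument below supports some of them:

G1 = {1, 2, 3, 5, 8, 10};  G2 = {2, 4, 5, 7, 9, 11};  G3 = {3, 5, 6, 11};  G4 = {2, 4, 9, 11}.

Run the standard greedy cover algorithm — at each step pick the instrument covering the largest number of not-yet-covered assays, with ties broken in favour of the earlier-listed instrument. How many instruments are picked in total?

Greedy: pick G1 (covers 6 new) → pick G2 (covers 4 new) → pick G3 (covers 1 new). Total picks: 3.

3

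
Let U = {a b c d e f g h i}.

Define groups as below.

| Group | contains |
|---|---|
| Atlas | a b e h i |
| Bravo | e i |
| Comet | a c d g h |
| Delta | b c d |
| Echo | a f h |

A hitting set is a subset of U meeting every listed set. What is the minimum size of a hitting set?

T = {d, f, i} meets every group (each contains at least one member of T), and |T| = 3.
The groups Bravo, Delta, Echo are pairwise disjoint, so any hitting set needs a separate point for each — at least 3. Hence 3 is optimal.

3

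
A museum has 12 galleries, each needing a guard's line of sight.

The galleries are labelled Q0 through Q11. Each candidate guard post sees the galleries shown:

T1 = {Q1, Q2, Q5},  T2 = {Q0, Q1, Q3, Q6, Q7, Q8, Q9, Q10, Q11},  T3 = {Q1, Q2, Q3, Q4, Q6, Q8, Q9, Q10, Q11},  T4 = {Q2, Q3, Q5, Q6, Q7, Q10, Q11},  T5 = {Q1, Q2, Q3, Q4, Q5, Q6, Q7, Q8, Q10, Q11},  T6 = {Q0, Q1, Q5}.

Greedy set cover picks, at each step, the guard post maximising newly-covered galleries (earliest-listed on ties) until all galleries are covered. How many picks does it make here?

Greedy: pick T5 (covers 10 new) → pick T2 (covers 2 new). Total picks: 2.

2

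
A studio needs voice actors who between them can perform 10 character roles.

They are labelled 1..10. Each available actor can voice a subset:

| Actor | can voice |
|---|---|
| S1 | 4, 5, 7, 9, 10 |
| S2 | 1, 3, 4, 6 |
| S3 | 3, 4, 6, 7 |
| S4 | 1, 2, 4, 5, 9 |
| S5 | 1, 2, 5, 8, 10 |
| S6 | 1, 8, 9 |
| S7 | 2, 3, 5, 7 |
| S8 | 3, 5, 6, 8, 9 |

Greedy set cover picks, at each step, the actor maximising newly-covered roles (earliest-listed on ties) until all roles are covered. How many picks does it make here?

3

Greedy: pick S1 (covers 5 new) → pick S2 (covers 3 new) → pick S5 (covers 2 new). Total picks: 3.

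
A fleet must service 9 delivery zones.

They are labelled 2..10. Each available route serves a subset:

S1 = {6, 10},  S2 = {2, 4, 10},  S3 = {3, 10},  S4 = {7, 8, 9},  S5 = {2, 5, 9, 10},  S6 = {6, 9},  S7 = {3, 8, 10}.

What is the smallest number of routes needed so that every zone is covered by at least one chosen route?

Take {S2, S4, S5, S6, S7}. Their union is {2, 3, 4, 5, 6, 7, 8, 9, 10}, which is all 9 zones.
No 4 of the 7 routes cover everything (all 35 combinations miss at least one zone), so 5 is optimal.

5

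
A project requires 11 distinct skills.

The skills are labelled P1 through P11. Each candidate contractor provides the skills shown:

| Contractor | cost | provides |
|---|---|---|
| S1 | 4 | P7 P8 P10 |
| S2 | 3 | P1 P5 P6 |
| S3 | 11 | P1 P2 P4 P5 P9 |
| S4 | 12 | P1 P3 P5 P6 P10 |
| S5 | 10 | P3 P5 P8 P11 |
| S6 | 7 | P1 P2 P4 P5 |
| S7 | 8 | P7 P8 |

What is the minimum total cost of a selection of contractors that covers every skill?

S1, S2, S3, S5 together cover every skill (S1 ∪ S2 ∪ S3 ∪ S5 = {P1, P2, P3, P4, P5, P6, P7, P8, P9, P10, P11}); total cost 4 + 3 + 11 + 10 = 28.
The greedy pick S2, S1, S6, S5, S3 costs 35; no covering selection beats 28.

28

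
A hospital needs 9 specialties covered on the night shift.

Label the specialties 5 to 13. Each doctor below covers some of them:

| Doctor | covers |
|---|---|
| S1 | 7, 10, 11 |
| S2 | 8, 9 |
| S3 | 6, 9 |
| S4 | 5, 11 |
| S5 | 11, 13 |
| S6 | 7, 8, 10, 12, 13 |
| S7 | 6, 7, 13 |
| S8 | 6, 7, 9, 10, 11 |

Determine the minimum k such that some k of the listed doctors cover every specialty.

3

Take {S4, S6, S8}. Their union is {5, 6, 7, 8, 9, 10, 11, 12, 13}, which is all 9 specialties.
Only S4 contains 5, so S4 is forced; the remaining 7 specialties need at least 2 more doctors (each remaining doctor adds at most 5) — so at least 3 doctors are needed, and 3 is optimal.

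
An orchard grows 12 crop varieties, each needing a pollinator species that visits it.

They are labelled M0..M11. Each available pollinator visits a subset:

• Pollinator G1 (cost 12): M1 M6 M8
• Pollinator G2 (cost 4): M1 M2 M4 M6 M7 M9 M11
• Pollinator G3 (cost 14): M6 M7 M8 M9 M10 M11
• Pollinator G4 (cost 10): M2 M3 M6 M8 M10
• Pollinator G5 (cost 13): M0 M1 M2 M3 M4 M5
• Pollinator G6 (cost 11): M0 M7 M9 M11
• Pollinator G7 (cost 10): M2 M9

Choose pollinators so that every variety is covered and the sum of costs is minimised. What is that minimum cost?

27

G3, G5 together cover every variety (G3 ∪ G5 = {M0, M1, M2, M3, M4, M5, M6, M7, M8, M9, M10, M11}); total cost 14 + 13 = 27.
No covering selection has total cost below 27.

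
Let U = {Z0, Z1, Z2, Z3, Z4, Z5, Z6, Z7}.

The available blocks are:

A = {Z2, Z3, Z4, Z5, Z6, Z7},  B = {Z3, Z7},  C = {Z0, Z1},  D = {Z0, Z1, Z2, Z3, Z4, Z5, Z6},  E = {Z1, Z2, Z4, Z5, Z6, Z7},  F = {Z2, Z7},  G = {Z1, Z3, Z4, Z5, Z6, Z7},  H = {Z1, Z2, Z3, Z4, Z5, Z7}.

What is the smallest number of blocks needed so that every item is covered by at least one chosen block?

2

Take {D, H}. Their union is {Z0, Z1, Z2, Z3, Z4, Z5, Z6, Z7}, which is all 8 items.
No single block has all 8 items (the largest, D, has 7), so 2 is optimal.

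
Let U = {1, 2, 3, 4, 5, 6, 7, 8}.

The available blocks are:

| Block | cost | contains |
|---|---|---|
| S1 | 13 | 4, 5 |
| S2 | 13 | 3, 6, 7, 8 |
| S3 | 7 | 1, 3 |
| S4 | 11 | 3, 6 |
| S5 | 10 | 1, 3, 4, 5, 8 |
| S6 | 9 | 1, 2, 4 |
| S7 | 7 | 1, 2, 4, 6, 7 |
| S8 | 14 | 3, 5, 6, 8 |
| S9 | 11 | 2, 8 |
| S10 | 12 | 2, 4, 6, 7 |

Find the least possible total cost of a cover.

17

S5, S7 together cover every item (S5 ∪ S7 = {1, 2, 3, 4, 5, 6, 7, 8}); total cost 10 + 7 = 17.
No covering selection has total cost below 17.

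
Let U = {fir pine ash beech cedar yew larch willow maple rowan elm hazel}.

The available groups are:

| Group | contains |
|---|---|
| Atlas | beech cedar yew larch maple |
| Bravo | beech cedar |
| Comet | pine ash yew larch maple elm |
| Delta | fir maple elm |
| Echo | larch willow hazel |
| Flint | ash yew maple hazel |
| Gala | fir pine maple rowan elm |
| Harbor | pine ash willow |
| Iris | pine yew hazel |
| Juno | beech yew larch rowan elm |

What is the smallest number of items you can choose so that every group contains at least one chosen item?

The 4 items {pine, cedar, elm, hazel} hit every group.
No choice of 3 items meets every group, so 4 is the minimum.

4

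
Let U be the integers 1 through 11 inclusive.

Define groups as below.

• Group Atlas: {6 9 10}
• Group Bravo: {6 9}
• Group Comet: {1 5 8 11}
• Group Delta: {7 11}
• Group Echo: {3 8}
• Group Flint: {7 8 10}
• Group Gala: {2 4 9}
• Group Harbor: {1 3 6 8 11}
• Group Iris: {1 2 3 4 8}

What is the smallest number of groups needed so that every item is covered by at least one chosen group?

Comet and Flint and Gala and Harbor together: Comet ∪ Flint ∪ Gala ∪ Harbor = {1, 2, 3, 4, 5, 6, 7, 8, 9, 10, 11} — every item is covered.
Only Comet contains 5, so Comet is forced; the remaining 7 items need at least 3 more groups (each remaining group adds at most 3) — so at least 4 groups are needed, and 4 is optimal.

4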